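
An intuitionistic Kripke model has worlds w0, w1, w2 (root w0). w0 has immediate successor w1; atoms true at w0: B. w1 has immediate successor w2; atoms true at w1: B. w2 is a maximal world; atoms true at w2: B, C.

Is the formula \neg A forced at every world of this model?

Yes

w0 \Vdash \neg A: no world accessible from w0 forces A.
Since the root w0 forces \neg A and forcing is persistent (monotone upward), every world forces it.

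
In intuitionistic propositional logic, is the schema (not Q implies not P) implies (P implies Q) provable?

This is the converse of contraposition, which is not intuitionistically valid.
A Kripke countermodel: worlds 0, 1; order generated by 0 <= 1; atoms true at each world — 0:{P}; 1:{P,Q}.
0 does not force (not Q implies not P) implies (P implies Q): already at 0 itself, 0 forces not Q implies not P but 0 does not force P implies Q.
0 does not force P implies Q: already at 0 itself, 0 forces P but 0 does not force Q.
0 lacks atom Q, so 0 does not force Q.
So the root 0 does not force the formula.

No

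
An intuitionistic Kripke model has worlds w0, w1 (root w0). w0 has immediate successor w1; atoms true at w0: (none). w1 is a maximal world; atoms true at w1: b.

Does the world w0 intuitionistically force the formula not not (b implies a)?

w0 does not force not not (b implies a) since w0 is accessible from w0 and w0 forces not (b implies a).
w0 forces not (b implies a): no world accessible from w0 forces b implies a.

No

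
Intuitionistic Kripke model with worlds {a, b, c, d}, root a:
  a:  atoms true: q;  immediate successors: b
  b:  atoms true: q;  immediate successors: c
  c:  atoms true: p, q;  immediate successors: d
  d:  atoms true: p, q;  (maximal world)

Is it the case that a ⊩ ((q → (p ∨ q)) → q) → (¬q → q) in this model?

Yes

a ⊩ ((q → (p ∨ q)) → q) → (¬q → q): every world accessible from a that forces (q → (p ∨ q)) → q (namely a, b, c, d) also forces ¬q → q.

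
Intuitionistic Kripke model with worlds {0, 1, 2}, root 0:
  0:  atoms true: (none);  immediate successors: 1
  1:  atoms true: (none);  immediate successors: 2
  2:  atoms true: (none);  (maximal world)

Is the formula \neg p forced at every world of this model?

Yes

0 \Vdash \neg p: no world accessible from 0 forces p.
Since the root 0 forces \neg p and forcing is persistent (monotone upward), every world forces it.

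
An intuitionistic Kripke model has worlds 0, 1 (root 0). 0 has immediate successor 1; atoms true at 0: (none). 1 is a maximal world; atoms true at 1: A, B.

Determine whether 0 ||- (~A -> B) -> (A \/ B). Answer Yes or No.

0 ||-/- (~A -> B) -> (A \/ B): already at 0 itself, 0 ||- ~A -> B but 0 ||-/- A \/ B.
0 ||-/- A \/ B: neither disjunct is forced at 0.
0 lacks atom A, so 0 ||-/- A.

No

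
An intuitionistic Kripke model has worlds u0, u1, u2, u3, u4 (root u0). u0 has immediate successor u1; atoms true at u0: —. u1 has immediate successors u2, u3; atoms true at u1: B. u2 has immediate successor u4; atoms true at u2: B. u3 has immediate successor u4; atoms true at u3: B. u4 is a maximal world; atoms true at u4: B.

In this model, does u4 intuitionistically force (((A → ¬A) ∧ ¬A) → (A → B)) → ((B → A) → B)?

u4 ⊩ (((A → ¬A) ∧ ¬A) → (A → B)) → ((B → A) → B): every world accessible from u4 that forces ((A → ¬A) ∧ ¬A) → (A → B) (namely u4) also forces (B → A) → B.

Yes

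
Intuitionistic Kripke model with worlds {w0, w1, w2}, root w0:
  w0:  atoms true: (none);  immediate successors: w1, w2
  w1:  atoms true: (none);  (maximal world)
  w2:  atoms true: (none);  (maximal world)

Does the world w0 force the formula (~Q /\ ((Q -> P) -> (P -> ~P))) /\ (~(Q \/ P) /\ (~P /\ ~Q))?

w0 ||- (~Q /\ ((Q -> P) -> (P -> ~P))) /\ (~(Q \/ P) /\ (~P /\ ~Q)) since w0 forces both conjuncts.

Yes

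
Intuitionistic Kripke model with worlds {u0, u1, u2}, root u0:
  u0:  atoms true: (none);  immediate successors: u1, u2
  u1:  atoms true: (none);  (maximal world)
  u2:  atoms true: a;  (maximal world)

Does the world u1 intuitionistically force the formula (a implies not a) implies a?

u1 does not force (a implies not a) implies a: already at u1 itself, u1 forces a implies not a but u1 does not force a.
u1 lacks atom a, so u1 does not force a.

No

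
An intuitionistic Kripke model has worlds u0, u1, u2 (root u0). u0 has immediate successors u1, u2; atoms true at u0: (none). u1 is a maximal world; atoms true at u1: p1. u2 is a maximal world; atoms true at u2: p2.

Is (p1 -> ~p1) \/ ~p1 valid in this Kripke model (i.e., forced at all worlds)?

No

Not every world: u0 ||-/- (p1 -> ~p1) \/ ~p1.
u0 ||-/- (p1 -> ~p1) \/ ~p1: neither disjunct is forced at u0.
u0 ||-/- p1 -> ~p1: at the accessible world u1, u1 ||- p1 but u1 ||-/- ~p1.
u1 ||-/- ~p1 since u1 is accessible from u1 and u1 ||- p1.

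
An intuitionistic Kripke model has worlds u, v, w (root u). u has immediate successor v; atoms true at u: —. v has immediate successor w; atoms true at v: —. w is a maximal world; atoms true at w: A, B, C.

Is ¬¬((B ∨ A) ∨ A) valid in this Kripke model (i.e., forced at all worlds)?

Yes

u ⊩ ¬¬((B ∨ A) ∨ A): no world accessible from u forces ¬((B ∨ A) ∨ A).
Since the root u forces ¬¬((B ∨ A) ∨ A) and forcing is persistent (monotone upward), every world forces it.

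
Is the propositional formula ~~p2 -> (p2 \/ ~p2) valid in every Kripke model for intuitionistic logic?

This is a variant of double-negation elimination (deriving excluded middle from double negation), which is not intuitionistically valid.
A Kripke countermodel: worlds u, v; order generated by u <= v; atoms true at each world — u:{}; v:{p2}.
u ||-/- ~~p2 -> (p2 \/ ~p2): already at u itself, u ||- ~~p2 but u ||-/- p2 \/ ~p2.
u ||-/- p2 \/ ~p2: neither disjunct is forced at u.
u lacks atom p2, so u ||-/- p2.
So the root u does not force the formula.

No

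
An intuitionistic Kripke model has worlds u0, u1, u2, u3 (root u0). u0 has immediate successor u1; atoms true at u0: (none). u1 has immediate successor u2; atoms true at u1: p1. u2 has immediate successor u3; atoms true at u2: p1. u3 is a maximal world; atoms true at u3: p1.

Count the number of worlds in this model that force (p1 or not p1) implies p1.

u0: forces it.
u1: forces it.
u2: forces it.
u3: forces it.
Worlds forcing the formula: {u0, u1, u2, u3}.

4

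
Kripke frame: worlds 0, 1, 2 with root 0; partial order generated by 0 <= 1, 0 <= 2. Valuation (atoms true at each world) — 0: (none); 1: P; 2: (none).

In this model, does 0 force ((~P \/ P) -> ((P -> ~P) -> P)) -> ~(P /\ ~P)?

0 ||- ((~P \/ P) -> ((P -> ~P) -> P)) -> ~(P /\ ~P): every world accessible from 0 that forces (~P \/ P) -> ((P -> ~P) -> P) (namely 1) also forces ~(P /\ ~P).

Yes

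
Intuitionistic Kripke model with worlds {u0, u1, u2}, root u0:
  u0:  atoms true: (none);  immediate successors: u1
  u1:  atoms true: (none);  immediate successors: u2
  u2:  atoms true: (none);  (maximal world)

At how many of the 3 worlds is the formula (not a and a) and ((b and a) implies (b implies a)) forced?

u0: does not force it — u0 does not force (not a and a) and ((b and a) implies (b implies a)) since u0 fails not a and a.
u1: does not force it — u1 does not force (not a and a) and ((b and a) implies (b implies a)) since u1 fails not a and a.
u2: does not force it.
Worlds forcing the formula: { }.

0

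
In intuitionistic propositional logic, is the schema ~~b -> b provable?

No

This is double-negation elimination, which is not intuitionistically valid.
A Kripke countermodel: worlds u0, u1; order generated by u0 <= u1; atoms true at each world — u0:{}; u1:{b}.
u0 ||-/- ~~b -> b: already at u0 itself, u0 ||- ~~b but u0 ||-/- b.
u0 lacks atom b, so u0 ||-/- b.
So the root u0 does not force the formula.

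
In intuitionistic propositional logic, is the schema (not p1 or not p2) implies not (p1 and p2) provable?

This is a constructively valid De Morgan direction (disjunction of negations to negated conjunction), which is intuitionistically derivable.
If not p1 holds at a world then no accessible world forces p1, hence none forces p1 and p2; likewise for not p2.

Yes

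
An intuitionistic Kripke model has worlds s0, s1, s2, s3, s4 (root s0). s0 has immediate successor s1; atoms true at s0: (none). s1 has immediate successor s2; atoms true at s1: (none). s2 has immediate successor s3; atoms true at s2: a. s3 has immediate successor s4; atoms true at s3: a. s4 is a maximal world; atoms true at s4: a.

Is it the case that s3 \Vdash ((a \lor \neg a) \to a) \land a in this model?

Yes

s3 \Vdash ((a \lor \neg a) \to a) \land a since s3 forces both conjuncts.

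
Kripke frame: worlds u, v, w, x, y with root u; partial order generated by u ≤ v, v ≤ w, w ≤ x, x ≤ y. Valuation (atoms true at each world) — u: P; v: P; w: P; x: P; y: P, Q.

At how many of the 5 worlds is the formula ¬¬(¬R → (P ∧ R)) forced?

u: does not force it — u ⊮ ¬¬(¬R → (P ∧ R)) since u is accessible from u and u ⊩ ¬(¬R → (P ∧ R)).
v: does not force it.
w: does not force it.
x: does not force it.
y: does not force it.
Worlds forcing the formula: { }.

0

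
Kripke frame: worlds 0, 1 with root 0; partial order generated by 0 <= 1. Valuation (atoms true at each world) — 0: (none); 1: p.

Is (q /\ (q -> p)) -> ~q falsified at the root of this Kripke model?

No

0 ||- (q /\ (q -> p)) -> ~q vacuously: no world accessible from 0 forces the antecedent q /\ (q -> p).
So the root 0 forces (q /\ (q -> p)) -> ~q; the model is not a countermodel.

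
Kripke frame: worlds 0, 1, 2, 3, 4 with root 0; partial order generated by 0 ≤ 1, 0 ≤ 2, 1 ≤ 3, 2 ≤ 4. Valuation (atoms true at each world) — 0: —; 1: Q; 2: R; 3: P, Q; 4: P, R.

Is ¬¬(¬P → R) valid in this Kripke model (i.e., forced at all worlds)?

0 ⊩ ¬¬(¬P → R): no world accessible from 0 forces ¬(¬P → R).
Since the root 0 forces ¬¬(¬P → R) and forcing is persistent (monotone upward), every world forces it.

Yes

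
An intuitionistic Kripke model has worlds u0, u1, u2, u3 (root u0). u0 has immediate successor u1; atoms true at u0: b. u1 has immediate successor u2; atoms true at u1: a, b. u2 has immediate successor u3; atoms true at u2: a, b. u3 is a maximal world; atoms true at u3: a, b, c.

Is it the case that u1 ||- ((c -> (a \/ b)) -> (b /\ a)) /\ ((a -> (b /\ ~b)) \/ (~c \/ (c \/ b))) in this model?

u1 ||- ((c -> (a \/ b)) -> (b /\ a)) /\ ((a -> (b /\ ~b)) \/ (~c \/ (c \/ b))) since u1 forces both conjuncts.

Yes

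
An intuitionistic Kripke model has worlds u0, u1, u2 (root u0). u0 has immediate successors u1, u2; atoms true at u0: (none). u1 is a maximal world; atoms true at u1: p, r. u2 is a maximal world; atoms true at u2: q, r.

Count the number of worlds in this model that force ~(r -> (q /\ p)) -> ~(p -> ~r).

u0: does not force it — u0 ||-/- ~(r -> (q /\ p)) -> ~(p -> ~r): already at u0 itself, u0 ||- ~(r -> (q /\ p)) but u0 ||-/- ~(p -> ~r).
u1: forces it.
u2: does not force it — u2 ||-/- ~(r -> (q /\ p)) -> ~(p -> ~r): already at u2 itself, u2 ||- ~(r -> (q /\ p)) but u2 ||-/- ~(p -> ~r).
Worlds forcing the formula: {u1}.

1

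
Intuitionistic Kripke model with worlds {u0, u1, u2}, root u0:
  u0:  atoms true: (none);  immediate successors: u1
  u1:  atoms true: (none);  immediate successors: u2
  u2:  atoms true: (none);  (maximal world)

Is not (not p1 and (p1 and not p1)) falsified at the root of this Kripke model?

u0 forces not (not p1 and (p1 and not p1)): no world accessible from u0 forces not p1 and (p1 and not p1).
So the root u0 forces not (not p1 and (p1 and not p1)); the model is not a countermodel.

No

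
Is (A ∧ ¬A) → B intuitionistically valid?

Yes

This is an instance of ex falso quodlibet, which is intuitionistically derivable.
No world can force both A and ¬A, so the antecedent A ∧ ¬A is never forced and the implication holds vacuously at every world.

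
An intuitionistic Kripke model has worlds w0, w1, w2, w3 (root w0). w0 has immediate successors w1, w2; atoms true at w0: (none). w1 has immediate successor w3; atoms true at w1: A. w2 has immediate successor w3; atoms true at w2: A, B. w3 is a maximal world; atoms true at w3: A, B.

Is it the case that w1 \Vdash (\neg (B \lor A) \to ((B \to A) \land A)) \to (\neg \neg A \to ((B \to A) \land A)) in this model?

Yes

w1 \Vdash (\neg (B \lor A) \to ((B \to A) \land A)) \to (\neg \neg A \to ((B \to A) \land A)): every world accessible from w1 that forces \neg (B \lor A) \to ((B \to A) \land A) (namely w1, w3) also forces \neg \neg A \to ((B \to A) \land A).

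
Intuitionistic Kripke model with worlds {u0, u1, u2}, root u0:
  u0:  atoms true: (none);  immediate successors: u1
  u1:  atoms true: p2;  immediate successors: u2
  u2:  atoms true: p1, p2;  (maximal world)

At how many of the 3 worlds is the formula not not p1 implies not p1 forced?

u0: does not force it — u0 does not force not not p1 implies not p1: already at u0 itself, u0 forces not not p1 but u0 does not force not p1.
u1: does not force it.
u2: does not force it.
Worlds forcing the formula: { }.

0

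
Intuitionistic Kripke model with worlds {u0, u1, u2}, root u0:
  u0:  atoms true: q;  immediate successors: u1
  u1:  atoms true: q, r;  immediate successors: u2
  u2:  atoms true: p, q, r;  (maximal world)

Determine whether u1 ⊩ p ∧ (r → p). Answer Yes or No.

u1 ⊮ p ∧ (r → p) since u1 fails p.

No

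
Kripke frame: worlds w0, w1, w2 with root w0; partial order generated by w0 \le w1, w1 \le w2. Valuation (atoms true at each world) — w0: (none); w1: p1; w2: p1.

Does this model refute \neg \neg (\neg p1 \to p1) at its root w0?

w0 \Vdash \neg \neg (\neg p1 \to p1): no world accessible from w0 forces \neg (\neg p1 \to p1).
So the root w0 forces \neg \neg (\neg p1 \to p1); the model is not a countermodel.

No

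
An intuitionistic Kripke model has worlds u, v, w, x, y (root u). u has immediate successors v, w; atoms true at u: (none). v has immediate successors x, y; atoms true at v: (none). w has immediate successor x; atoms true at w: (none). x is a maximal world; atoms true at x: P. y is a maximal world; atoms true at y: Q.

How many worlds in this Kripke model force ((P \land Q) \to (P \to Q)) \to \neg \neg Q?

u: does not force it — u \nVdash ((P \land Q) \to (P \to Q)) \to \neg \neg Q: already at u itself, u \Vdash (P \land Q) \to (P \to Q) but u \nVdash \neg \neg Q.
v: does not force it.
w: does not force it.
x: does not force it.
y: forces it.
Worlds forcing the formula: {y}.

1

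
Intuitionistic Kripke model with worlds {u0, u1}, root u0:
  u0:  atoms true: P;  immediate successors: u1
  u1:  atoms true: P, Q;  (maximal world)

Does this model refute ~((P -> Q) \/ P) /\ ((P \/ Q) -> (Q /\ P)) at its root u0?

u0 ||-/- ~((P -> Q) \/ P) /\ ((P \/ Q) -> (Q /\ P)) since u0 fails ~((P -> Q) \/ P).
So the root u0 does not force ~((P -> Q) \/ P) /\ ((P \/ Q) -> (Q /\ P)); the model is a countermodel.

Yes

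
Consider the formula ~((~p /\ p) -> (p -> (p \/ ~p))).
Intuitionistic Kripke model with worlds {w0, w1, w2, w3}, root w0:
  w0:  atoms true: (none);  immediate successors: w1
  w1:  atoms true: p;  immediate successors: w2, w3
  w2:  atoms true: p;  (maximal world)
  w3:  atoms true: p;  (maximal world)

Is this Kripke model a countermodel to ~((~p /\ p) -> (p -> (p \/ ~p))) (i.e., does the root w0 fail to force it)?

Yes

w0 ||-/- ~((~p /\ p) -> (p -> (p \/ ~p))) since w0 is accessible from w0 and w0 ||- (~p /\ p) -> (p -> (p \/ ~p)).
w0 ||- (~p /\ p) -> (p -> (p \/ ~p)) vacuously: no world accessible from w0 forces the antecedent ~p /\ p.
So the root w0 does not force ~((~p /\ p) -> (p -> (p \/ ~p))); the model is a countermodel.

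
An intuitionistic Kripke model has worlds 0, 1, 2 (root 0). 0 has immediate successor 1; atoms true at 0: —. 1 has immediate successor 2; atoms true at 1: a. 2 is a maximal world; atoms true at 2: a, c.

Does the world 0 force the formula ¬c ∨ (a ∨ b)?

No

0 ⊮ ¬c ∨ (a ∨ b): neither disjunct is forced at 0.
0 ⊮ ¬c since 2 is accessible from 0 and 2 ⊩ c.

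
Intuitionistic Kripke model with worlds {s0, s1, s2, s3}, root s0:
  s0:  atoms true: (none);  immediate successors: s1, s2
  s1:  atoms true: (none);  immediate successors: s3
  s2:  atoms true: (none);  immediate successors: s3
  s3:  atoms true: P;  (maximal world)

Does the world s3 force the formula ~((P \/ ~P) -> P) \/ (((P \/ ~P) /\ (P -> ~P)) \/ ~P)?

s3 ||-/- ~((P \/ ~P) -> P) \/ (((P \/ ~P) /\ (P -> ~P)) \/ ~P): neither disjunct is forced at s3.
s3 ||-/- ~((P \/ ~P) -> P) since s3 is accessible from s3 and s3 ||- (P \/ ~P) -> P.
s3 ||- (P \/ ~P) -> P: every world accessible from s3 that forces P \/ ~P (namely s3) also forces P.

No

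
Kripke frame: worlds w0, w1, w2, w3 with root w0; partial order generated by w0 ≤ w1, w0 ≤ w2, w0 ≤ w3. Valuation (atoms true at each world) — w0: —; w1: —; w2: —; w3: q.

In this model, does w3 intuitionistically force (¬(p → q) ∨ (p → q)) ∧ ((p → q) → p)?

w3 ⊮ (¬(p → q) ∨ (p → q)) ∧ ((p → q) → p) since w3 fails (p → q) → p.

No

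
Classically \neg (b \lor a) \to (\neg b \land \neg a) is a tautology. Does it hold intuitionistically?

This is a constructively valid De Morgan direction (negated disjunction to conjunction of negations), which is intuitionistically derivable.
From \neg (b \lor a): if b held then b \lor a would, contradiction — so \neg b; similarly \neg a.

Yes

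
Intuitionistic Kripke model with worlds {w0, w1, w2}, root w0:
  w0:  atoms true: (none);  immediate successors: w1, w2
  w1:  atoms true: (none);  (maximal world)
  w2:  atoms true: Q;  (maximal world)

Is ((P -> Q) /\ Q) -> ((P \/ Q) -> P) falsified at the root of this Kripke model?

Yes

w0 ||-/- ((P -> Q) /\ Q) -> ((P \/ Q) -> P): at the accessible world w2, w2 ||- (P -> Q) /\ Q but w2 ||-/- (P \/ Q) -> P.
w2 ||-/- (P \/ Q) -> P: already at w2 itself, w2 ||- P \/ Q but w2 ||-/- P.
w2 lacks atom P, so w2 ||-/- P.
So the root w0 does not force ((P -> Q) /\ Q) -> ((P \/ Q) -> P); the model is a countermodel.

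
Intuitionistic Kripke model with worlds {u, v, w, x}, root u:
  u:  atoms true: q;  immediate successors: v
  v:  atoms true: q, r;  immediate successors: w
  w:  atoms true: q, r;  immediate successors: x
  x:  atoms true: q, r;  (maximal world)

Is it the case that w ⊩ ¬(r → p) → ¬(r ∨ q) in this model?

w ⊮ ¬(r → p) → ¬(r ∨ q): already at w itself, w ⊩ ¬(r → p) but w ⊮ ¬(r ∨ q).
w ⊮ ¬(r ∨ q) since w is accessible from w and w ⊩ r ∨ q.
w ⊩ r ∨ q via the disjunct r.

No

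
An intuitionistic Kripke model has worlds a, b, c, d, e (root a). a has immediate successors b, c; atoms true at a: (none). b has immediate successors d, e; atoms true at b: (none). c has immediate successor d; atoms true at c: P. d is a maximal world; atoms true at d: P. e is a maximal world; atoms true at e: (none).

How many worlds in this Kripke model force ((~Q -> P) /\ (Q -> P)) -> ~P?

a: does not force it — a ||-/- ((~Q -> P) /\ (Q -> P)) -> ~P: at the accessible world c, c ||- (~Q -> P) /\ (Q -> P) but c ||-/- ~P.
b: does not force it.
c: does not force it.
d: does not force it.
e: forces it.
Worlds forcing the formula: {e}.

1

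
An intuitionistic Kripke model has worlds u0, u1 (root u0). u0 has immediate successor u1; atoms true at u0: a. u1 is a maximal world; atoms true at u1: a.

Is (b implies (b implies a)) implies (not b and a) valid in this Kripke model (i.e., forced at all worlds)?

u0 forces (b implies (b implies a)) implies (not b and a): every world accessible from u0 that forces b implies (b implies a) (namely u0, u1) also forces not b and a.
Since the root u0 forces (b implies (b implies a)) implies (not b and a) and forcing is persistent (monotone upward), every world forces it.

Yes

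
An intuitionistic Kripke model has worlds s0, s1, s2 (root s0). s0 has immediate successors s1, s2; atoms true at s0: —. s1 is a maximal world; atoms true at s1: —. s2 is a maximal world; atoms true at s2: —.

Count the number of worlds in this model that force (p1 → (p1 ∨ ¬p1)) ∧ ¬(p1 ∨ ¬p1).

s0: does not force it — s0 ⊮ (p1 → (p1 ∨ ¬p1)) ∧ ¬(p1 ∨ ¬p1) since s0 fails ¬(p1 ∨ ¬p1).
s1: does not force it.
s2: does not force it.
Worlds forcing the formula: { }.

0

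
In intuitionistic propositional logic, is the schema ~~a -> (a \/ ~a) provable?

This is a variant of double-negation elimination (deriving excluded middle from double negation), which is not intuitionistically valid.
A Kripke countermodel: worlds u0, u1; order generated by u0 <= u1; atoms true at each world — u0:{}; u1:{a}.
u0 ||-/- ~~a -> (a \/ ~a): already at u0 itself, u0 ||- ~~a but u0 ||-/- a \/ ~a.
u0 ||-/- a \/ ~a: neither disjunct is forced at u0.
u0 lacks atom a, so u0 ||-/- a.
So the root u0 does not force the formula.

No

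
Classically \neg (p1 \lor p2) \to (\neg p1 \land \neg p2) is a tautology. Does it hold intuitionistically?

Yes

This is a constructively valid De Morgan direction (negated disjunction to conjunction of negations), which is intuitionistically derivable.
From \neg (p1 \lor p2): if p1 held then p1 \lor p2 would, contradiction — so \neg p1; similarly \neg p2.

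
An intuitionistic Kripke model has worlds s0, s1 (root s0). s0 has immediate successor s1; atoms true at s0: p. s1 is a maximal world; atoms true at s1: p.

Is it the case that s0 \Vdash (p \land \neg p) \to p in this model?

s0 \Vdash (p \land \neg p) \to p vacuously: no world accessible from s0 forces the antecedent p \land \neg p.

Yes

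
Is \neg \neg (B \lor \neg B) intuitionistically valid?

Yes

This is the double negation of excluded middle, which is intuitionistically derivable.
Assuming \neg (B \lor \neg B): from B we'd get B \lor \neg B, so \neg B; but then B \lor \neg B again — contradiction. Hence \neg \neg (B \lor \neg B).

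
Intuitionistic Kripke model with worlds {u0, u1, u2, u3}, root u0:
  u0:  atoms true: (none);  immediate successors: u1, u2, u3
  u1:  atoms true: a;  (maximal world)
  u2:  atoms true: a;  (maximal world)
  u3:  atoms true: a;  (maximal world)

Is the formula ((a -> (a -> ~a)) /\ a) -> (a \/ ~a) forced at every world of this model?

Yes

u0 ||- ((a -> (a -> ~a)) /\ a) -> (a \/ ~a) vacuously: no world accessible from u0 forces the antecedent (a -> (a -> ~a)) /\ a.
Since the root u0 forces ((a -> (a -> ~a)) /\ a) -> (a \/ ~a) and forcing is persistent (monotone upward), every world forces it.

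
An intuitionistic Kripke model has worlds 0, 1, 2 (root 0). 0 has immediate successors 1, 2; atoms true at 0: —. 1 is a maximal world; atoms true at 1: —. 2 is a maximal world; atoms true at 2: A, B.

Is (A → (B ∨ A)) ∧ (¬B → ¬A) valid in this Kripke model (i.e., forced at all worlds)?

Yes

0 ⊩ (A → (B ∨ A)) ∧ (¬B → ¬A) since 0 forces both conjuncts.
Since the root 0 forces (A → (B ∨ A)) ∧ (¬B → ¬A) and forcing is persistent (monotone upward), every world forces it.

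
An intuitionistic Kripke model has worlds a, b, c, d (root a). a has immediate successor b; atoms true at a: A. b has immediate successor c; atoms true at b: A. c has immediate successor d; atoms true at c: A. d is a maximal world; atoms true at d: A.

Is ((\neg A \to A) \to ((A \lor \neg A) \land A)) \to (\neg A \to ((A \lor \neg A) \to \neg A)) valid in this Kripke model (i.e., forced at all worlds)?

a \Vdash ((\neg A \to A) \to ((A \lor \neg A) \land A)) \to (\neg A \to ((A \lor \neg A) \to \neg A)): every world accessible from a that forces (\neg A \to A) \to ((A \lor \neg A) \land A) (namely a, b, c, d) also forces \neg A \to ((A \lor \neg A) \to \neg A).
Since the root a forces ((\neg A \to A) \to ((A \lor \neg A) \land A)) \to (\neg A \to ((A \lor \neg A) \to \neg A)) and forcing is persistent (monotone upward), every world forces it.

Yes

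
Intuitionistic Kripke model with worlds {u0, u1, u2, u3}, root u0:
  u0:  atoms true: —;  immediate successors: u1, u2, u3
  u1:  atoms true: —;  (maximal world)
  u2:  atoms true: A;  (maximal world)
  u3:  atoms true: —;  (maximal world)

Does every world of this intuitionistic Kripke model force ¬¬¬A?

No

Not every world: u0 ⊮ ¬¬¬A.
u0 ⊮ ¬¬¬A since u2 is accessible from u0 and u2 ⊩ ¬¬A.
u2 ⊩ ¬¬A: no world accessible from u2 forces ¬A.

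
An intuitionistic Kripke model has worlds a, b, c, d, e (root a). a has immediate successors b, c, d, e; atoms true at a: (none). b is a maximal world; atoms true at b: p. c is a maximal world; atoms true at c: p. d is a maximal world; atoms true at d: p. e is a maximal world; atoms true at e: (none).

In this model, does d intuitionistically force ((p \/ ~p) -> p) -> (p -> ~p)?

No

d ||-/- ((p \/ ~p) -> p) -> (p -> ~p): already at d itself, d ||- (p \/ ~p) -> p but d ||-/- p -> ~p.
d ||-/- p -> ~p: already at d itself, d ||- p but d ||-/- ~p.
d ||-/- ~p since d is accessible from d and d ||- p.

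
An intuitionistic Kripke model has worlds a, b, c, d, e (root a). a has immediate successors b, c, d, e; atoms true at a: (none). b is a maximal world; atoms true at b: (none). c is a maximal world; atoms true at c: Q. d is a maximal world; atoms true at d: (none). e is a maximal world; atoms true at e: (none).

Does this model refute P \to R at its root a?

a \Vdash P \to R vacuously: no world accessible from a forces the antecedent P.
So the root a forces P \to R; the model is not a countermodel.

No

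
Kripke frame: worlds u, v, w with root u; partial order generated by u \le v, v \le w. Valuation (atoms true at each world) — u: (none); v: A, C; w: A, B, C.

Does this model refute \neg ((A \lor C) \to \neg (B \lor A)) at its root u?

No

u \Vdash \neg ((A \lor C) \to \neg (B \lor A)): no world accessible from u forces (A \lor C) \to \neg (B \lor A).
So the root u forces \neg ((A \lor C) \to \neg (B \lor A)); the model is not a countermodel.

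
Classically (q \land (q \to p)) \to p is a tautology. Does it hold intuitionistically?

Yes

This is modus ponens in implicational form, which is intuitionistically derivable.
If a world forces q and q \to p, then applying the implication at that world (which is accessible from itself) gives p.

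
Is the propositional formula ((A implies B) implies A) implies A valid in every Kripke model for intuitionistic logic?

This is Peirce's law, which is not intuitionistically valid.
A Kripke countermodel: worlds s0, s1; order generated by s0 <= s1; atoms true at each world — s0:{}; s1:{A}.
s0 does not force ((A implies B) implies A) implies A: already at s0 itself, s0 forces (A implies B) implies A but s0 does not force A.
s0 lacks atom A, so s0 does not force A.
So the root s0 does not force the formula.

No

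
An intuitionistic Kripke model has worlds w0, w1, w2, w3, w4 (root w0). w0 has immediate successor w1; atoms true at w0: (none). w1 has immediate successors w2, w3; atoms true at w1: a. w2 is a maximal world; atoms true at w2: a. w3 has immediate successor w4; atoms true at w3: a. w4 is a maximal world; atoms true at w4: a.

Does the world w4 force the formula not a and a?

w4 does not force not a and a since w4 fails not a.

No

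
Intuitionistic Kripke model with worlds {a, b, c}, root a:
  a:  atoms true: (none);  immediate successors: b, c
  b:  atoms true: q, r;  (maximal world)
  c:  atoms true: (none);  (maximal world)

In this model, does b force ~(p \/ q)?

No

b ||-/- ~(p \/ q) since b is accessible from b and b ||- p \/ q.
b ||- p \/ q via the disjunct q.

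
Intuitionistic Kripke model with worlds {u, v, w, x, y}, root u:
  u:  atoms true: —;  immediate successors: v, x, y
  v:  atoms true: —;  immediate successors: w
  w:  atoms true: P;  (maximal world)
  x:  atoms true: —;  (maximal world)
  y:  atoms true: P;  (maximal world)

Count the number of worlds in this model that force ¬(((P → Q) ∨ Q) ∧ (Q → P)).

u: does not force it — u ⊮ ¬(((P → Q) ∨ Q) ∧ (Q → P)) since x is accessible from u and x ⊩ ((P → Q) ∨ Q) ∧ (Q → P).
v: forces it.
w: forces it.
x: does not force it — x ⊮ ¬(((P → Q) ∨ Q) ∧ (Q → P)) since x is accessible from x and x ⊩ ((P → Q) ∨ Q) ∧ (Q → P).
y: forces it.
Worlds forcing the formula: {v, w, y}.

3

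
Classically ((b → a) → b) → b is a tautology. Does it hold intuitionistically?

This is Peirce's law, which is not intuitionistically valid.
A Kripke countermodel: worlds s0, s1; order generated by s0 ≤ s1; atoms true at each world — s0:{}; s1:{b}.
s0 ⊮ ((b → a) → b) → b: already at s0 itself, s0 ⊩ (b → a) → b but s0 ⊮ b.
s0 lacks atom b, so s0 ⊮ b.
So the root s0 does not force the formula.

No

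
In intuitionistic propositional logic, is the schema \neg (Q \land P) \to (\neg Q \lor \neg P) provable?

This is the constructively invalid direction of De Morgan's law for conjunction, which is not intuitionistically valid.
A Kripke countermodel: worlds s0, s1, s2; order generated by s0 \le s1, s0 \le s2; atoms true at each world — s0:{}; s1:{Q}; s2:{P}.
s0 \nVdash \neg (Q \land P) \to (\neg Q \lor \neg P): already at s0 itself, s0 \Vdash \neg (Q \land P) but s0 \nVdash \neg Q \lor \neg P.
s0 \nVdash \neg Q \lor \neg P: neither disjunct is forced at s0.
s0 \nVdash \neg Q since s1 is accessible from s0 and s1 \Vdash Q.
So the root s0 does not force the formula.

No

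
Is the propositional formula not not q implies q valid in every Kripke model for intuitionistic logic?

This is double-negation elimination, which is not intuitionistically valid.
A Kripke countermodel: worlds w0, w1; order generated by w0 <= w1; atoms true at each world — w0:{}; w1:{q}.
w0 does not force not not q implies q: already at w0 itself, w0 forces not not q but w0 does not force q.
w0 lacks atom q, so w0 does not force q.
So the root w0 does not force the formula.

No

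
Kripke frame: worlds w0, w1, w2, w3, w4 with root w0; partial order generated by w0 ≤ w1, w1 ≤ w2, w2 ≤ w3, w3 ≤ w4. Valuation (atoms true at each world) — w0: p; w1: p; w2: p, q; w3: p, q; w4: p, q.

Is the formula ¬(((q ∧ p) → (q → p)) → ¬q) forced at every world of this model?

Yes

w0 ⊩ ¬(((q ∧ p) → (q → p)) → ¬q): no world accessible from w0 forces ((q ∧ p) → (q → p)) → ¬q.
Since the root w0 forces ¬(((q ∧ p) → (q → p)) → ¬q) and forcing is persistent (monotone upward), every world forces it.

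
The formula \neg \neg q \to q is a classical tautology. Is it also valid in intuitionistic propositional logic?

This is double-negation elimination, which is not intuitionistically valid.
A Kripke countermodel: worlds a, b; order generated by a \le b; atoms true at each world — a:{}; b:{q}.
a \nVdash \neg \neg q \to q: already at a itself, a \Vdash \neg \neg q but a \nVdash q.
a lacks atom q, so a \nVdash q.
So the root a does not force the formula.

No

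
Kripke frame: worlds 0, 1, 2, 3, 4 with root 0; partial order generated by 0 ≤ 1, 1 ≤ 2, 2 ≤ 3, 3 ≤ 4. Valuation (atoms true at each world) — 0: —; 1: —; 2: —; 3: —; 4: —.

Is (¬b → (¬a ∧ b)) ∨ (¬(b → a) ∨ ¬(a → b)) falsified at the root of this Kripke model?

0 ⊮ (¬b → (¬a ∧ b)) ∨ (¬(b → a) ∨ ¬(a → b)): neither disjunct is forced at 0.
0 ⊮ ¬b → (¬a ∧ b): already at 0 itself, 0 ⊩ ¬b but 0 ⊮ ¬a ∧ b.
0 ⊮ ¬a ∧ b since 0 fails b.
So the root 0 does not force (¬b → (¬a ∧ b)) ∨ (¬(b → a) ∨ ¬(a → b)); the model is a countermodel.

Yes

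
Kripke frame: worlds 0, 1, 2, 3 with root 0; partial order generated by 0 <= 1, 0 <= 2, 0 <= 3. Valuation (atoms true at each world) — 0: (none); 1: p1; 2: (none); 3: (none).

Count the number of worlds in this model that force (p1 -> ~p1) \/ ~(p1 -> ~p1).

3

0: does not force it — 0 ||-/- (p1 -> ~p1) \/ ~(p1 -> ~p1): neither disjunct is forced at 0.
1: forces it.
2: forces it.
3: forces it.
Worlds forcing the formula: {1, 2, 3}.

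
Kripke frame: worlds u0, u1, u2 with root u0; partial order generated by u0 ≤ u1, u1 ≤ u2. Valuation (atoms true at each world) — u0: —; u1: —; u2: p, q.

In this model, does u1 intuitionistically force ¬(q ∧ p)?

No

u1 ⊮ ¬(q ∧ p) since u2 is accessible from u1 and u2 ⊩ q ∧ p.
u2 ⊩ q ∧ p since u2 forces both conjuncts.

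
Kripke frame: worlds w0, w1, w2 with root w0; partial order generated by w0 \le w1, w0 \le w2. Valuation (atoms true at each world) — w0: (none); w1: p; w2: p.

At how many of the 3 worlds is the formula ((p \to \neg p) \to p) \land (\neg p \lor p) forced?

w0: does not force it — w0 \nVdash ((p \to \neg p) \to p) \land (\neg p \lor p) since w0 fails \neg p \lor p.
w1: forces it.
w2: forces it.
Worlds forcing the formula: {w1, w2}.

2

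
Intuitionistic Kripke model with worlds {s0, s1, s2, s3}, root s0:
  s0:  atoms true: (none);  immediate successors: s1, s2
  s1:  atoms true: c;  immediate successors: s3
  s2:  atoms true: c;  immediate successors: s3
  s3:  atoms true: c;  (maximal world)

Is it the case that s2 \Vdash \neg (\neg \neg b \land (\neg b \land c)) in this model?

s2 \Vdash \neg (\neg \neg b \land (\neg b \land c)): no world accessible from s2 forces \neg \neg b \land (\neg b \land c).

Yes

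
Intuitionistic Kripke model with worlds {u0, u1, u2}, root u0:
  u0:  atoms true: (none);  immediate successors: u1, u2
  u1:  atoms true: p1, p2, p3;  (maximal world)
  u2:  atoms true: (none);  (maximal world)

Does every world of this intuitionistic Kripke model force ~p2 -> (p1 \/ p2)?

No

Not every world: u0 ||-/- ~p2 -> (p1 \/ p2).
u0 ||-/- ~p2 -> (p1 \/ p2): at the accessible world u2, u2 ||- ~p2 but u2 ||-/- p1 \/ p2.
u2 ||-/- p1 \/ p2: neither disjunct is forced at u2.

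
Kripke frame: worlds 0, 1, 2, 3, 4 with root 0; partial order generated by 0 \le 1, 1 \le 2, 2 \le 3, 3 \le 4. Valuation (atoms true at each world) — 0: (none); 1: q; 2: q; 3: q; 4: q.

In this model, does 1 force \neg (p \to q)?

1 \nVdash \neg (p \to q) since 1 is accessible from 1 and 1 \Vdash p \to q.
1 \Vdash p \to q vacuously: no world accessible from 1 forces the antecedent p.

No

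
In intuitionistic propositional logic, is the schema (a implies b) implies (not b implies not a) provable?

This is the forward direction of contraposition, which is intuitionistically derivable.
Assume a implies b and not b. If a held then b would follow, contradicting not b; so not a.

Yes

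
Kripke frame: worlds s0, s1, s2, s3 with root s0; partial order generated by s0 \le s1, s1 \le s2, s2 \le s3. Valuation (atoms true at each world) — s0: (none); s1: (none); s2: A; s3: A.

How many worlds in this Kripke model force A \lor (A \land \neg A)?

s0: does not force it — s0 \nVdash A \lor (A \land \neg A): neither disjunct is forced at s0.
s1: does not force it.
s2: forces it.
s3: forces it.
Worlds forcing the formula: {s2, s3}.

2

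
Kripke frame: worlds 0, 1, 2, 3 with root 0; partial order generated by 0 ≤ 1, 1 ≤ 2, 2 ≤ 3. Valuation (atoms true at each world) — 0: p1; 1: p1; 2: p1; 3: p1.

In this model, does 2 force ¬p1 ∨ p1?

Yes

2 ⊩ ¬p1 ∨ p1 via the disjunct p1.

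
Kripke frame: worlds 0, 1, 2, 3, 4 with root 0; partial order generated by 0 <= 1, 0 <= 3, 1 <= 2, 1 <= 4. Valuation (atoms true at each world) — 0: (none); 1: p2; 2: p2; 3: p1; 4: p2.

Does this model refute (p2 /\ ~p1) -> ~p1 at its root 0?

No

0 ||- (p2 /\ ~p1) -> ~p1: every world accessible from 0 that forces p2 /\ ~p1 (namely 1, 2, 4) also forces ~p1.
So the root 0 forces (p2 /\ ~p1) -> ~p1; the model is not a countermodel.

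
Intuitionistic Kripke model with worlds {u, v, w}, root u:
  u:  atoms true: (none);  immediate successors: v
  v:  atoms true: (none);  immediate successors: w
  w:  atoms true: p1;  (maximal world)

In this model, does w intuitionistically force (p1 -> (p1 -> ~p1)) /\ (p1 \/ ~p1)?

w ||-/- (p1 -> (p1 -> ~p1)) /\ (p1 \/ ~p1) since w fails p1 -> (p1 -> ~p1).

No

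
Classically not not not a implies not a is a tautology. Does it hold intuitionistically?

This is triple-negation reduction, which is intuitionistically derivable.
Assume not not not a and suppose a. Then not not a (double-negation introduction), contradicting not not not a. So not a.

Yes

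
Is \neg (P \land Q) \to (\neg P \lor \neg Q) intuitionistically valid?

This is the constructively invalid direction of De Morgan's law for conjunction, which is not intuitionistically valid.
A Kripke countermodel: worlds u0, u1, u2; order generated by u0 \le u1, u0 \le u2; atoms true at each world — u0:{}; u1:{P}; u2:{Q}.
u0 \nVdash \neg (P \land Q) \to (\neg P \lor \neg Q): already at u0 itself, u0 \Vdash \neg (P \land Q) but u0 \nVdash \neg P \lor \neg Q.
u0 \nVdash \neg P \lor \neg Q: neither disjunct is forced at u0.
u0 \nVdash \neg P since u1 is accessible from u0 and u1 \Vdash P.
So the root u0 does not force the formula.

No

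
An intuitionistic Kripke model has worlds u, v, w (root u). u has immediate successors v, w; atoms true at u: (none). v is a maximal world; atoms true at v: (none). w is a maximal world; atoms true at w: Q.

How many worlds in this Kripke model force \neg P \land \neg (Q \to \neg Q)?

1

u: does not force it — u \nVdash \neg P \land \neg (Q \to \neg Q) since u fails \neg (Q \to \neg Q).
v: does not force it.
w: forces it.
Worlds forcing the formula: {w}.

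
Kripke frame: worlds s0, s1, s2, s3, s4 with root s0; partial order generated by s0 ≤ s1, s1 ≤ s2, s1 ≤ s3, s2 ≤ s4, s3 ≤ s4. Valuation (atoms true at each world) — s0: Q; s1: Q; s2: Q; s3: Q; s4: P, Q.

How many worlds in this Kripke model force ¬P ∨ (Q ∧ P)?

s0: does not force it — s0 ⊮ ¬P ∨ (Q ∧ P): neither disjunct is forced at s0.
s1: does not force it.
s2: does not force it.
s3: does not force it.
s4: forces it.
Worlds forcing the formula: {s4}.

1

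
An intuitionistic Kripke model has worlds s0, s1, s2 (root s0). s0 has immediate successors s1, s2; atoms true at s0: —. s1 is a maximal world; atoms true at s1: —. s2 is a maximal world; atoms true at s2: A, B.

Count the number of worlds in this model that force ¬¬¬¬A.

s0: does not force it — s0 ⊮ ¬¬¬¬A since s1 is accessible from s0 and s1 ⊩ ¬¬¬A.
s1: does not force it.
s2: forces it.
Worlds forcing the formula: {s2}.

1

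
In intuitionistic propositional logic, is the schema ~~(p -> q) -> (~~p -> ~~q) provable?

Yes

This is the distribution of double negation over implication, which is intuitionistically derivable.
Assume ~~(p -> q) and ~~p; suppose ~q. Then p -> q would give ~p (by contraposition), contradicting ~~p; so ~(p -> q), contradicting ~~(p -> q). Hence ~~q.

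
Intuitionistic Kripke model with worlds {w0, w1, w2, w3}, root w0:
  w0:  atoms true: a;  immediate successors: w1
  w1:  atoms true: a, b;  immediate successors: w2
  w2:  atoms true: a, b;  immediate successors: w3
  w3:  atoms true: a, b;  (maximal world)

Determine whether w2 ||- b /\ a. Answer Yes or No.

w2 ||- b /\ a since w2 forces both conjuncts.

Yes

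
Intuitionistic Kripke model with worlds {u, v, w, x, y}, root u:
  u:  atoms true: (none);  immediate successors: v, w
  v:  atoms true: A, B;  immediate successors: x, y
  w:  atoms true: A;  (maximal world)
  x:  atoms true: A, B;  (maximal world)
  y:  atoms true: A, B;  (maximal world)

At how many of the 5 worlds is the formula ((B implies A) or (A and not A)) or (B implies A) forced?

u: forces it.
v: forces it.
w: forces it.
x: forces it.
y: forces it.
Worlds forcing the formula: {u, v, w, x, y}.

5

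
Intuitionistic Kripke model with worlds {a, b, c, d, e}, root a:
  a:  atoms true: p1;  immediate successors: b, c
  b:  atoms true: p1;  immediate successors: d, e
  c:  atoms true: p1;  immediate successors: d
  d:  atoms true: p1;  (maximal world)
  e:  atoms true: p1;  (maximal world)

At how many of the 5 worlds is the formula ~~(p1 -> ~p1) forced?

a: does not force it — a ||-/- ~~(p1 -> ~p1) since a is accessible from a and a ||- ~(p1 -> ~p1).
b: does not force it — b ||-/- ~~(p1 -> ~p1) since b is accessible from b and b ||- ~(p1 -> ~p1).
c: does not force it.
d: does not force it.
e: does not force it.
Worlds forcing the formula: { }.

0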